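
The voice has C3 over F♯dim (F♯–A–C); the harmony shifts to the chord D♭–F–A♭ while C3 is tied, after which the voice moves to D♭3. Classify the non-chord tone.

C3 is a retardation.

The harmony at that moment is D♭ major triad (D♭, F, A♭); C3 is not a chord tone.
It is held over (the same pitch as the preceding C3) and left by step up to D♭3.
Held over from the previous chord and resolving up by step — a retardation.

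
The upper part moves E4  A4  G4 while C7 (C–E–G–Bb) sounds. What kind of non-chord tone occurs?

The harmony at that moment is C dominant seventh chord (C, E, G, Bb); A4 is not a chord tone.
It is approached by leap up from E4 and left by step down to G4.
Leap in, step out — an appoggiatura.

A4 is an appoggiatura.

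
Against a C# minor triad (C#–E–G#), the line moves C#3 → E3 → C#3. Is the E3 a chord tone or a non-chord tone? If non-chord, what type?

Chord tone (the third of C# minor triad).

C# minor triad contains C#, E, G#; E is the third, so it is a chord tone.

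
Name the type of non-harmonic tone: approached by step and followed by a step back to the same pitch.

Neighbor tone.

Approach: by step. Departure: by step in the opposite direction, back to the starting pitch.
Stepwise on both sides but reversing to return to the same chord tone — a neighbor tone. (Had it continued onward in the same direction it would be a passing tone instead.)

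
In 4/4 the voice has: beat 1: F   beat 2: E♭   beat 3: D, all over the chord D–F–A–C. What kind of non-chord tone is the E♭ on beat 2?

Passing tone.

The harmony at that moment is D minor seventh chord (D, F, A, C); E♭ is not a chord tone.
It is approached by step down from F and left by step down to D.
Step in, step out in the same direction — a passing tone.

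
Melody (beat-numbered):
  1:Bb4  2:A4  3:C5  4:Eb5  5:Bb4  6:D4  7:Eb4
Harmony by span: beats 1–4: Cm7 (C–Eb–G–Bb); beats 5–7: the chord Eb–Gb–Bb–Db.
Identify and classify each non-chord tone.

A4 (beat 2) — escape tone; D4 (beat 6) — appoggiatura.

The harmony at that moment is C minor seventh chord (C, Eb, G, Bb); A4 is not a chord tone.
It is approached by step down from Bb4 and left by leap up to C5.
Step in, leap out — an escape tone.
The harmony at that moment is Eb minor seventh chord (Eb, Gb, Bb, Db); D4 is not a chord tone.
It is approached by leap down from Bb4 and left by step up to Eb4.
Leap in, step out — an appoggiatura.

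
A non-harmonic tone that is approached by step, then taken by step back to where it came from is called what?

Approach: by step. Departure: by step in the opposite direction, back to the starting pitch.
Stepwise on both sides but reversing to return to the same chord tone — a neighbor tone. (Had it continued onward in the same direction it would be a passing tone instead.)

Neighbor tone.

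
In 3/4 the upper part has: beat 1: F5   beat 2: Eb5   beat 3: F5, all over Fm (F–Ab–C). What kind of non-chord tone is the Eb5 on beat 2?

The harmony at that moment is F minor triad (F, Ab, C); Eb5 is not a chord tone.
It is approached by step down from F5 and left by step up to F5.
Step away and step back to the same note — a neighbor tone (lower neighbor).

Lower neighbor tone.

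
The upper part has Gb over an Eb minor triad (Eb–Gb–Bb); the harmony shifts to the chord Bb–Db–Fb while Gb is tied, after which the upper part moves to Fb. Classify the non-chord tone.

Gb is a suspension.

The harmony at that moment is Bb diminished triad (Bb, Db, Fb); Gb is not a chord tone.
It is held over (the same pitch as the preceding Gb) and left by step down to Fb.
Held over from the previous chord and resolving down by step — a suspension.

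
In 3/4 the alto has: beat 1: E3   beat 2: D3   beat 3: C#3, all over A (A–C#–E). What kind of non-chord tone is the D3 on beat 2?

Passing tone.

The harmony at that moment is A major triad (A, C#, E); D3 is not a chord tone.
It is approached by step down from E3 and left by step down to C#3.
Step in, step out in the same direction — a passing tone.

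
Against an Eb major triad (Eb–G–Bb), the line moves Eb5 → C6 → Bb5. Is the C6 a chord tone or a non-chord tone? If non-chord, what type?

The harmony at that moment is Eb major triad (Eb, G, Bb); C6 is not a chord tone.
It is approached by leap up from Eb5 and left by step down to Bb5.
Leap in, step out — an appoggiatura.

Non-chord tone — an appoggiatura.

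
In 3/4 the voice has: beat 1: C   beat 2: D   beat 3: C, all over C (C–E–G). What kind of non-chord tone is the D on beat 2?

Upper neighbor tone.

The harmony at that moment is C major triad (C, E, G); D is not a chord tone.
It is approached by step up from C and left by step down to C.
Step away and step back to the same note — a neighbor tone (upper neighbor).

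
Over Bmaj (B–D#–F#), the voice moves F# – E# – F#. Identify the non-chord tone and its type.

The harmony at that moment is B major triad (B, D#, F#); E# is not a chord tone.
It is approached by step down from F# and left by step up to F#.
Step away and step back to the same note — a neighbor tone (lower neighbor).

E# is a neighbor tone.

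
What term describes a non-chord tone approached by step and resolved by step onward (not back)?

Approach: by step. Departure: by step, continuing in the same direction.
Stepwise on both sides with no change of direction means the note fills in the space between two different chord tones — a passing tone. (Had it turned back to its starting note it would be a neighbor tone instead.)

Passing tone.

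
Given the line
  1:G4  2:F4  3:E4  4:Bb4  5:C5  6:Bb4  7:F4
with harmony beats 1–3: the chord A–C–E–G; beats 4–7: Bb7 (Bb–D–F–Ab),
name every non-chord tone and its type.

The harmony at that moment is A minor seventh chord (A, C, E, G); F4 is not a chord tone.
It is approached by step down from G4 and left by step down to E4.
Step in, step out in the same direction — a passing tone.
The harmony at that moment is Bb dominant seventh chord (Bb, D, F, Ab); C5 is not a chord tone.
It is approached by step up from Bb4 and left by step down to Bb4.
Step away and step back to the same note — a neighbor tone (upper neighbor).

F4 (beat 2) — passing tone; C5 (beat 5) — neighbor tone.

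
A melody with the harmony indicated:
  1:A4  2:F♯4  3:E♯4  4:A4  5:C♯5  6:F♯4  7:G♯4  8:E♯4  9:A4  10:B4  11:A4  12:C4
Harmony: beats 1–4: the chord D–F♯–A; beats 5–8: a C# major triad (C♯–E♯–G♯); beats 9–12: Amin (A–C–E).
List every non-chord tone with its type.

E♯4 (beat 3) — escape tone; F♯4 (beat 6) — appoggiatura; B4 (beat 10) — neighbor tone.

The harmony at that moment is D major triad (D, F♯, A); E♯4 is not a chord tone.
It is approached by step down from F♯4 and left by leap up to A4.
Step in, leap out — an escape tone.
The harmony at that moment is C♯ major triad (C♯, E♯, G♯); F♯4 is not a chord tone.
It is approached by leap down from C♯5 and left by step up to G♯4.
Leap in, step out — an appoggiatura.
The harmony at that moment is A minor triad (A, C, E); B4 is not a chord tone.
It is approached by step up from A4 and left by step down to A4.
Step away and step back to the same note — a neighbor tone (upper neighbor).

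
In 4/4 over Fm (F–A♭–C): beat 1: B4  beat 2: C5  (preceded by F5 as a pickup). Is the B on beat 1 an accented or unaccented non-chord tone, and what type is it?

The harmony at that moment is F minor triad (F, A♭, C); B4 is not a chord tone.
It is approached by leap down from F5 and left by step up to C5.
Leap in, step out — an appoggiatura.
It falls on the downbeat, so it is accented.

Accented appoggiatura.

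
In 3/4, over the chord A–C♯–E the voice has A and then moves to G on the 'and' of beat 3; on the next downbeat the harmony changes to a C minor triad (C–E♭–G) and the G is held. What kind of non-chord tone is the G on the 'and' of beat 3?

Anticipation.

The harmony at that moment is A major triad (A, C♯, E); G is not a chord tone.
It is approached by step down from A and then sustained as the same pitch into the next harmony.
Arriving early and becoming a chord tone when the harmony changes — an anticipation.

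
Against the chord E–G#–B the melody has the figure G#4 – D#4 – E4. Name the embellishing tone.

D#4 is an appoggiatura.

The harmony at that moment is E major triad (E, G#, B); D#4 is not a chord tone.
It is approached by leap down from G#4 and left by step up to E4.
Leap in, step out — an appoggiatura.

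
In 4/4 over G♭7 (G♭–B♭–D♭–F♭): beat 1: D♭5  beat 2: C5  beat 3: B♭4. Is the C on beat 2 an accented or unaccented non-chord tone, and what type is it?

Unaccented passing tone.

The harmony at that moment is G♭ dominant seventh chord (G♭, B♭, D♭, F♭); C5 is not a chord tone.
It is approached by step down from D♭5 and left by step down to B♭4.
Step in, step out in the same direction — a passing tone.
It falls on a weak beat, so it is unaccented.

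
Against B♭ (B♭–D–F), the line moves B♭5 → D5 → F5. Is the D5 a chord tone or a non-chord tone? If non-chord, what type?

Chord tone (the third of Bb major triad).

Bb major triad contains B♭, D, F; D is the third, so it is a chord tone.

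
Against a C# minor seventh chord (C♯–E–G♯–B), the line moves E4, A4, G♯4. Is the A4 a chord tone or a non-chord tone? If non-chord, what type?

Non-chord tone — an appoggiatura.

The harmony at that moment is C♯ minor seventh chord (C♯, E, G♯, B); A4 is not a chord tone.
It is approached by leap up from E4 and left by step down to G♯4.
Leap in, step out — an appoggiatura.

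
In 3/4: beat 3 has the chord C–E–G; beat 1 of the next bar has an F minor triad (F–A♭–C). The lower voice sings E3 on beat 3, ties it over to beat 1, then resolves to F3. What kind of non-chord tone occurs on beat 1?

Retardation.

The harmony at that moment is F minor triad (F, A♭, C); E3 is not a chord tone.
It is held over (the same pitch as the preceding E3) and left by step up to F3.
Held over from the previous chord and resolving up by step — a retardation.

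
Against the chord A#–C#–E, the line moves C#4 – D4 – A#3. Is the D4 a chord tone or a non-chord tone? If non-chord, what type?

Non-chord tone — an escape tone.

The harmony at that moment is A# diminished triad (A#, C#, E); D4 is not a chord tone.
It is approached by step up from C#4 and left by leap down to A#3.
Step in, leap out — an escape tone.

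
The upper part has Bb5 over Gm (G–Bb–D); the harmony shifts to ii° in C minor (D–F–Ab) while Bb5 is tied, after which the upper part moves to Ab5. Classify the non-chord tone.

The harmony at that moment is D diminished triad (D, F, Ab); Bb5 is not a chord tone.
It is held over (the same pitch as the preceding Bb5) and left by step down to Ab5.
Held over from the previous chord and resolving down by step — a suspension.

Bb5 is a suspension.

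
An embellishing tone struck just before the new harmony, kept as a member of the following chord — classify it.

Approach: ahead of the chord change (typically by step), so it is dissonant against the current harmony. Departure: none — the same pitch is restated or held and is a chord tone of the new harmony.
Dissonant first, consonant once the harmony catches up: the note simply arrives early — an anticipation. (The reverse timing, consonant first and dissonant after the change, would be a suspension or retardation.)

Anticipation.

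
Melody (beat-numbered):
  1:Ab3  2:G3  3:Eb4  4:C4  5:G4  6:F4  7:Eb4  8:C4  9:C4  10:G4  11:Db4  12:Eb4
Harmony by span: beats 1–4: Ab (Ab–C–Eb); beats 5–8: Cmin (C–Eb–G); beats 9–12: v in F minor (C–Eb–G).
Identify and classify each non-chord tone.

The harmony at that moment is Ab major triad (Ab, C, Eb); G3 is not a chord tone.
It is approached by step down from Ab3 and left by leap up to Eb4.
Step in, leap out — an escape tone.
The harmony at that moment is C minor triad (C, Eb, G); F4 is not a chord tone.
It is approached by step down from G4 and left by step down to Eb4.
Step in, step out in the same direction — a passing tone.
The harmony at that moment is C minor triad (C, Eb, G); Db4 is not a chord tone.
It is approached by leap down from G4 and left by step up to Eb4.
Leap in, step out — an appoggiatura.

G3 (beat 2) — escape tone; F4 (beat 6) — passing tone; Db4 (beat 11) — appoggiatura.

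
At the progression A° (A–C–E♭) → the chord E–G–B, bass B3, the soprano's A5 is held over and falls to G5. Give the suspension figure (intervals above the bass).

7–6 suspension.

At the second chord the bass is B3. The suspended A5 lies a seventh above the bass; after resolving down by step to G5, the interval above the bass becomes a sixth.
Suspension figures are named by those two intervals: 7–6.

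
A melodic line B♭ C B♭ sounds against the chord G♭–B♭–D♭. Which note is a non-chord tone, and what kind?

The harmony at that moment is G♭ major triad (G♭, B♭, D♭); C is not a chord tone.
It is approached by step up from B♭ and left by step down to B♭.
Step away and step back to the same note — a neighbor tone (upper neighbor).

C is a neighbor tone.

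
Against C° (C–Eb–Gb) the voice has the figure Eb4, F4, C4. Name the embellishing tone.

F4 is an escape tone.

The harmony at that moment is C diminished triad (C, Eb, Gb); F4 is not a chord tone.
It is approached by step up from Eb4 and left by leap down to C4.
Step in, leap out — an escape tone.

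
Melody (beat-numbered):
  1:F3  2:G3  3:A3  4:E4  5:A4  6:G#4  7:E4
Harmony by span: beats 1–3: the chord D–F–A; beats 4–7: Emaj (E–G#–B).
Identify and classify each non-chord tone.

The harmony at that moment is D minor triad (D, F, A); G3 is not a chord tone.
It is approached by step up from F3 and left by step up to A3.
Step in, step out in the same direction — a passing tone.
The harmony at that moment is E major triad (E, G#, B); A4 is not a chord tone.
It is approached by leap up from E4 and left by step down to G#4.
Leap in, step out — an appoggiatura.

G3 (beat 2) — passing tone; A4 (beat 5) — appoggiatura.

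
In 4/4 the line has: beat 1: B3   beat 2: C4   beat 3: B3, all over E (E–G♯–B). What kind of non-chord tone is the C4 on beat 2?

Upper neighbor tone.

The harmony at that moment is E major triad (E, G♯, B); C4 is not a chord tone.
It is approached by step up from B3 and left by step down to B3.
Step away and step back to the same note — a neighbor tone (upper neighbor).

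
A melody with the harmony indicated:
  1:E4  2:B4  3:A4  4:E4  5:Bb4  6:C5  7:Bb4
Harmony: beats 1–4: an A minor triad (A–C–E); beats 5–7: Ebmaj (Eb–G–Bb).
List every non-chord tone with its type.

The harmony at that moment is A minor triad (A, C, E); B4 is not a chord tone.
It is approached by leap up from E4 and left by step down to A4.
Leap in, step out — an appoggiatura.
The harmony at that moment is Eb major triad (Eb, G, Bb); C5 is not a chord tone.
It is approached by step up from Bb4 and left by step down to Bb4.
Step away and step back to the same note — a neighbor tone (upper neighbor).

B4 (beat 2) — appoggiatura; C5 (beat 6) — neighbor tone.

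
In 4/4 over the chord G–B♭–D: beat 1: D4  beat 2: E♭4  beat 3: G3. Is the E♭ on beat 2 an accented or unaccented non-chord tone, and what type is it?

Unaccented escape tone.

The harmony at that moment is G minor triad (G, B♭, D); E♭4 is not a chord tone.
It is approached by step up from D4 and left by leap down to G3.
Step in, leap out — an escape tone.
It falls on a weak beat, so it is unaccented.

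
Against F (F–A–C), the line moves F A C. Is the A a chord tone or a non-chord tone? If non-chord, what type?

F major triad contains F, A, C; A is the third, so it is a chord tone.

Chord tone (the third of F major triad).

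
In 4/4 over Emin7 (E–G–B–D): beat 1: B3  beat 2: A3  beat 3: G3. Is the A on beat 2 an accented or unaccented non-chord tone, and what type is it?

The harmony at that moment is E minor seventh chord (E, G, B, D); A3 is not a chord tone.
It is approached by step down from B3 and left by step down to G3.
Step in, step out in the same direction — a passing tone.
It falls on a weak beat, so it is unaccented.

Unaccented passing tone.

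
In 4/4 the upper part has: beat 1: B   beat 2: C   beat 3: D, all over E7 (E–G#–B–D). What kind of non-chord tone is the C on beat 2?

The harmony at that moment is E dominant seventh chord (E, G#, B, D); C is not a chord tone.
It is approached by step up from B and left by step up to D.
Step in, step out in the same direction — a passing tone.

Passing tone.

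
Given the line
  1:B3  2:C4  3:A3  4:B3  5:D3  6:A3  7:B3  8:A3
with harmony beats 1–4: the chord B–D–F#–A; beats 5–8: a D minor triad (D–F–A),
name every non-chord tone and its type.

C4 (beat 2) — escape tone; B3 (beat 7) — neighbor tone.

The harmony at that moment is B minor seventh chord (B, D, F#, A); C4 is not a chord tone.
It is approached by step up from B3 and left by leap down to A3.
Step in, leap out — an escape tone.
The harmony at that moment is D minor triad (D, F, A); B3 is not a chord tone.
It is approached by step up from A3 and left by step down to A3.
Step away and step back to the same note — a neighbor tone (upper neighbor).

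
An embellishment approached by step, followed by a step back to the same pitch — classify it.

Neighbor tone.

Approach: by step. Departure: by step in the opposite direction, back to the starting pitch.
Stepwise on both sides but reversing to return to the same chord tone — a neighbor tone. (Had it continued onward in the same direction it would be a passing tone instead.)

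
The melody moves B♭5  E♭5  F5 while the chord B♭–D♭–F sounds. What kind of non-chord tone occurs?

The harmony at that moment is B♭ minor triad (B♭, D♭, F); E♭5 is not a chord tone.
It is approached by leap down from B♭5 and left by step up to F5.
Leap in, step out — an appoggiatura.

E♭5 is an appoggiatura.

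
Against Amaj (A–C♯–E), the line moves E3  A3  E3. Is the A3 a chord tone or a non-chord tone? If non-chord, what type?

A major triad contains A, C♯, E; A is the root, so it is a chord tone.

Chord tone (the root of A major triad).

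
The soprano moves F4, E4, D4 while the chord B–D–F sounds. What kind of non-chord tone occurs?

The harmony at that moment is B diminished triad (B, D, F); E4 is not a chord tone.
It is approached by step down from F4 and left by step down to D4.
Step in, step out in the same direction — a passing tone.

E4 is a passing tone.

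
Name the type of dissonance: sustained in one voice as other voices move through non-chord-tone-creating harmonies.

Approach: none. Departure: none — a single pitch is sustained while the chords change around it, passing through harmonies that do not contain it.
No melodic motion at all; the dissonance is created entirely by the moving harmonies against the stationary note — a pedal tone (pedal point).

Pedal tone.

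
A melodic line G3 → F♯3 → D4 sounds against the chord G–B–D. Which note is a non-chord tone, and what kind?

The harmony at that moment is G major triad (G, B, D); F♯3 is not a chord tone.
It is approached by step down from G3 and left by leap up to D4.
Step in, leap out — an escape tone.

F♯3 is an escape tone.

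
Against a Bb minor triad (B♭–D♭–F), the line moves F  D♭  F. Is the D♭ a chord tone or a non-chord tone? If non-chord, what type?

Bb minor triad contains B♭, D♭, F; D♭ is the third, so it is a chord tone.

Chord tone (the third of Bb minor triad).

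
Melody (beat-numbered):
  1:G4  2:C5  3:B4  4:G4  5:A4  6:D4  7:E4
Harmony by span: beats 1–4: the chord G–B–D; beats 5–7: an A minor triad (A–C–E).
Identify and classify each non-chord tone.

The harmony at that moment is G major triad (G, B, D); C5 is not a chord tone.
It is approached by leap up from G4 and left by step down to B4.
Leap in, step out — an appoggiatura.
The harmony at that moment is A minor triad (A, C, E); D4 is not a chord tone.
It is approached by leap down from A4 and left by step up to E4.
Leap in, step out — an appoggiatura.

C5 (beat 2) — appoggiatura; D4 (beat 6) — appoggiatura.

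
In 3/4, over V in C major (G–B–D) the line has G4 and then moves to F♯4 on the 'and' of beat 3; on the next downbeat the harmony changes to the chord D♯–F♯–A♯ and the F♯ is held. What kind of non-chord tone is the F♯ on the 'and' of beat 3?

The harmony at that moment is G major triad (G, B, D); F♯4 is not a chord tone.
It is approached by step down from G4 and then sustained as the same pitch into the next harmony.
Arriving early and becoming a chord tone when the harmony changes — an anticipation.

Anticipation.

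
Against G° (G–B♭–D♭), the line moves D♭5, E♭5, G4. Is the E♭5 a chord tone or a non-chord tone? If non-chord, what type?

The harmony at that moment is G diminished triad (G, B♭, D♭); E♭5 is not a chord tone.
It is approached by step up from D♭5 and left by leap down to G4.
Step in, leap out — an escape tone.

Non-chord tone — an escape tone.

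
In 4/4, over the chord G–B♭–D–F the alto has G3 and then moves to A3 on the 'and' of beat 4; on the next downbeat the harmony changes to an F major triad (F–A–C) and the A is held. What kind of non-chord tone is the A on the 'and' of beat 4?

The harmony at that moment is G minor seventh chord (G, B♭, D, F); A3 is not a chord tone.
It is approached by step up from G3 and then sustained as the same pitch into the next harmony.
Arriving early and becoming a chord tone when the harmony changes — an anticipation.

Anticipation.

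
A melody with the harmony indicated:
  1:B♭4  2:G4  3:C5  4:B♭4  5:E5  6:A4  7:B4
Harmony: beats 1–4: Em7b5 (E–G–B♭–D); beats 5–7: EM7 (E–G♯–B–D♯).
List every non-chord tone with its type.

The harmony at that moment is E half-diminished seventh chord (E, G, B♭, D); C5 is not a chord tone.
It is approached by leap up from G4 and left by step down to B♭4.
Leap in, step out — an appoggiatura.
The harmony at that moment is E major seventh chord (E, G♯, B, D♯); A4 is not a chord tone.
It is approached by leap down from E5 and left by step up to B4.
Leap in, step out — an appoggiatura.

C5 (beat 3) — appoggiatura; A4 (beat 6) — appoggiatura.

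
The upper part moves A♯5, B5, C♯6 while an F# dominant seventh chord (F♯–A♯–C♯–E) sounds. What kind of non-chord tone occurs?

B5 is a passing tone.

The harmony at that moment is F♯ dominant seventh chord (F♯, A♯, C♯, E); B5 is not a chord tone.
It is approached by step up from A♯5 and left by step up to C♯6.
Step in, step out in the same direction — a passing tone.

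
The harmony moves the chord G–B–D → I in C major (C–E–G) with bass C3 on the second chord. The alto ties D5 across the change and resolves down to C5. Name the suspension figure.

9–8 suspension.

At the second chord the bass is C3. The suspended D5 lies a ninth above the bass; after resolving down by step to C5, the interval above the bass becomes an octave.
Suspension figures are named by those two intervals: 9–8.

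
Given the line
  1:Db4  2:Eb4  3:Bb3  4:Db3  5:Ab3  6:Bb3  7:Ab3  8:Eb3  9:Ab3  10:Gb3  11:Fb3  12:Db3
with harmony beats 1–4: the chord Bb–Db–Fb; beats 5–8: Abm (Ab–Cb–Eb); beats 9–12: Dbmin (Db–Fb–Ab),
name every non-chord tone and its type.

The harmony at that moment is Bb diminished triad (Bb, Db, Fb); Eb4 is not a chord tone.
It is approached by step up from Db4 and left by leap down to Bb3.
Step in, leap out — an escape tone.
The harmony at that moment is Ab minor triad (Ab, Cb, Eb); Bb3 is not a chord tone.
It is approached by step up from Ab3 and left by step down to Ab3.
Step away and step back to the same note — a neighbor tone (upper neighbor).
The harmony at that moment is Db minor triad (Db, Fb, Ab); Gb3 is not a chord tone.
It is approached by step down from Ab3 and left by step down to Fb3.
Step in, step out in the same direction — a passing tone.

Eb4 (beat 2) — escape tone; Bb3 (beat 6) — neighbor tone; Gb3 (beat 10) — passing tone.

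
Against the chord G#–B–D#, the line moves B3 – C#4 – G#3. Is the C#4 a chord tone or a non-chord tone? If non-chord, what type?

The harmony at that moment is G# minor triad (G#, B, D#); C#4 is not a chord tone.
It is approached by step up from B3 and left by leap down to G#3.
Step in, leap out — an escape tone.

Non-chord tone — an escape tone.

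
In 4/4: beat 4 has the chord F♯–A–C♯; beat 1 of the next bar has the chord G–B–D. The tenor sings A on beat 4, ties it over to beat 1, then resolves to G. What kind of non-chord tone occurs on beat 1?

Suspension.

The harmony at that moment is G major triad (G, B, D); A is not a chord tone.
It is held over (the same pitch as the preceding A) and left by step down to G.
Held over from the previous chord and resolving down by step — a suspension.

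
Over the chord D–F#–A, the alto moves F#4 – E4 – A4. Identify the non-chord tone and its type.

The harmony at that moment is D major triad (D, F#, A); E4 is not a chord tone.
It is approached by step down from F#4 and left by leap up to A4.
Step in, leap out — an escape tone.

E4 is an escape tone.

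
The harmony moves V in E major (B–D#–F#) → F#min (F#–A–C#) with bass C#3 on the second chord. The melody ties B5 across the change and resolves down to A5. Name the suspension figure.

At the second chord the bass is C#3. The suspended B5 lies a seventh above the bass; after resolving down by step to A5, the interval above the bass becomes a sixth.
Suspension figures are named by those two intervals: 7–6.

7–6 suspension.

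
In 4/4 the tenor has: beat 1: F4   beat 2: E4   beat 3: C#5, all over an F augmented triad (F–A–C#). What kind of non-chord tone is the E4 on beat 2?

The harmony at that moment is F augmented triad (F, A, C#); E4 is not a chord tone.
It is approached by step down from F4 and left by leap up to C#5.
Step in, leap out, on a weak beat — an escape tone.

Escape tone.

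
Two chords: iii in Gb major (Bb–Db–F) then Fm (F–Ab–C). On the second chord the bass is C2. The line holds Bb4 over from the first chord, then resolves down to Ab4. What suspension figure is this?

At the second chord the bass is C2. The suspended Bb4 lies a seventh above the bass; after resolving down by step to Ab4, the interval above the bass becomes a sixth.
Suspension figures are named by those two intervals: 7–6.

7–6 suspension.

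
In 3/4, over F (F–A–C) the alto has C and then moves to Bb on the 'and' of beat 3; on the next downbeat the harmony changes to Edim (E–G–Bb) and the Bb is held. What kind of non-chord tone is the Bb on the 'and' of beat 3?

Anticipation.

The harmony at that moment is F major triad (F, A, C); Bb is not a chord tone.
It is approached by step down from C and then sustained as the same pitch into the next harmony.
Arriving early and becoming a chord tone when the harmony changes — an anticipation.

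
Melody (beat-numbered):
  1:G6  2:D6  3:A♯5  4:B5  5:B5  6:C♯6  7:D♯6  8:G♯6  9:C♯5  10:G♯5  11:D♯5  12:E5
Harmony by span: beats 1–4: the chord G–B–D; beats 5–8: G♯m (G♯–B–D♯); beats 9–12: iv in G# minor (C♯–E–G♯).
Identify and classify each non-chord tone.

The harmony at that moment is G major triad (G, B, D); A♯5 is not a chord tone.
It is approached by leap down from D6 and left by step up to B5.
Leap in, step out — an appoggiatura.
The harmony at that moment is G♯ minor triad (G♯, B, D♯); C♯6 is not a chord tone.
It is approached by step up from B5 and left by step up to D♯6.
Step in, step out in the same direction — a passing tone.
The harmony at that moment is C♯ minor triad (C♯, E, G♯); D♯5 is not a chord tone.
It is approached by leap down from G♯5 and left by step up to E5.
Leap in, step out — an appoggiatura.

A♯5 (beat 3) — appoggiatura; C♯6 (beat 6) — passing tone; D♯5 (beat 11) — appoggiatura.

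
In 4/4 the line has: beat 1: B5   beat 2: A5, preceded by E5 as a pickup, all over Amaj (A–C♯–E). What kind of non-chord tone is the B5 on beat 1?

The harmony at that moment is A major triad (A, C♯, E); B5 is not a chord tone.
It is approached by leap up from E5 and left by step down to A5.
Leap in, step out, metrically accented — an appoggiatura.

Appoggiatura.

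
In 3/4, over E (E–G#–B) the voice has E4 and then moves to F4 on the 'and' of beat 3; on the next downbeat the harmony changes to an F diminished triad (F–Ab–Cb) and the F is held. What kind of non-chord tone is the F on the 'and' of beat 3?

Anticipation.

The harmony at that moment is E major triad (E, G#, B); F4 is not a chord tone.
It is approached by step up from E4 and then sustained as the same pitch into the next harmony.
Arriving early and becoming a chord tone when the harmony changes — an anticipation.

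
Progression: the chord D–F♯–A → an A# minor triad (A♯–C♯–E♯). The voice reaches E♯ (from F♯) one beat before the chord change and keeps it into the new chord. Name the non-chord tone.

E♯ is an anticipation.

The harmony at that moment is D major triad (D, F♯, A); E♯ is not a chord tone.
It is approached by step down from F♯ and then sustained as the same pitch into the next harmony.
Arriving early and becoming a chord tone when the harmony changes — an anticipation.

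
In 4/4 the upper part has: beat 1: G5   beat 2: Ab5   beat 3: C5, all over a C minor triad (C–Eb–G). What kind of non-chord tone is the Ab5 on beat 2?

Escape tone.

The harmony at that moment is C minor triad (C, Eb, G); Ab5 is not a chord tone.
It is approached by step up from G5 and left by leap down to C5.
Step in, leap out, on a weak beat — an escape tone.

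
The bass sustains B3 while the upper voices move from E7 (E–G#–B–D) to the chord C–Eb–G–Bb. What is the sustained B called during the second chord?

Pedal tone (pedal point).

The harmony at that moment is C minor seventh chord (C, Eb, G, Bb); B3 is not a chord tone.
It is held over (the same pitch as the preceding B3) and then sustained as the same pitch into the next harmony.
Sustained through a change of harmony — a pedal tone.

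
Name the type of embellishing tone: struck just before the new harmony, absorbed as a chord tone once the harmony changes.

Anticipation.

Approach: ahead of the chord change (typically by step), so it is dissonant against the current harmony. Departure: none — the same pitch is restated or held and is a chord tone of the new harmony.
Dissonant first, consonant once the harmony catches up: the note simply arrives early — an anticipation. (The reverse timing, consonant first and dissonant after the change, would be a suspension or retardation.)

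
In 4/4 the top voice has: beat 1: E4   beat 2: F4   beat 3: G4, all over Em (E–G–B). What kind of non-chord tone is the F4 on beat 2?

Passing tone.

The harmony at that moment is E minor triad (E, G, B); F4 is not a chord tone.
It is approached by step up from E4 and left by step up to G4.
Step in, step out in the same direction — a passing tone.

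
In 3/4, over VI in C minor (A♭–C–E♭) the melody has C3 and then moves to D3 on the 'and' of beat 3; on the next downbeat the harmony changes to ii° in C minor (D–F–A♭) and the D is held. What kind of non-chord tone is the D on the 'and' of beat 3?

Anticipation.

The harmony at that moment is A♭ major triad (A♭, C, E♭); D3 is not a chord tone.
It is approached by step up from C3 and then sustained as the same pitch into the next harmony.
Arriving early and becoming a chord tone when the harmony changes — an anticipation.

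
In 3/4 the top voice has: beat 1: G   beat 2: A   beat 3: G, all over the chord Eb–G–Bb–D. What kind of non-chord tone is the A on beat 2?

The harmony at that moment is Eb major seventh chord (Eb, G, Bb, D); A is not a chord tone.
It is approached by step up from G and left by step down to G.
Step away and step back to the same note — a neighbor tone (upper neighbor).

Upper neighbor tone.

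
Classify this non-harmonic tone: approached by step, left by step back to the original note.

Neighbor tone.

Approach: by step. Departure: by step in the opposite direction, back to the starting pitch.
Stepwise on both sides but reversing to return to the same chord tone — a neighbor tone. (Had it continued onward in the same direction it would be a passing tone instead.)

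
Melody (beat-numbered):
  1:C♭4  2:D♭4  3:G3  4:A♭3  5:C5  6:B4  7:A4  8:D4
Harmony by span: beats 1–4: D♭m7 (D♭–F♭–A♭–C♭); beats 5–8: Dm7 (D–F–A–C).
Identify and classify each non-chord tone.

G3 (beat 3) — appoggiatura; B4 (beat 6) — passing tone.

The harmony at that moment is D♭ minor seventh chord (D♭, F♭, A♭, C♭); G3 is not a chord tone.
It is approached by leap down from D♭4 and left by step up to A♭3.
Leap in, step out — an appoggiatura.
The harmony at that moment is D minor seventh chord (D, F, A, C); B4 is not a chord tone.
It is approached by step down from C5 and left by step down to A4.
Step in, step out in the same direction — a passing tone.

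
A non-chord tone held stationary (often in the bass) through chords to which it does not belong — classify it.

Approach: none. Departure: none — a single pitch is sustained while the chords change around it, passing through harmonies that do not contain it.
No melodic motion at all; the dissonance is created entirely by the moving harmonies against the stationary note — a pedal tone (pedal point).

Pedal tone.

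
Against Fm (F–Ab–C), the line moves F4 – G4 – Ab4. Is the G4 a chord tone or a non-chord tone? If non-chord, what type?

The harmony at that moment is F minor triad (F, Ab, C); G4 is not a chord tone.
It is approached by step up from F4 and left by step up to Ab4.
Step in, step out in the same direction — a passing tone.

Non-chord tone — a passing tone.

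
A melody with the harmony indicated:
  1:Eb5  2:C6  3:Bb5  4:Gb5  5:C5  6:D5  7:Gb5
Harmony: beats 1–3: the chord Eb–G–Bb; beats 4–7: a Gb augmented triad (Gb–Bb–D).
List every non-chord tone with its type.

C6 (beat 2) — appoggiatura; C5 (beat 5) — appoggiatura.

The harmony at that moment is Eb major triad (Eb, G, Bb); C6 is not a chord tone.
It is approached by leap up from Eb5 and left by step down to Bb5.
Leap in, step out — an appoggiatura.
The harmony at that moment is Gb augmented triad (Gb, Bb, D); C5 is not a chord tone.
It is approached by leap down from Gb5 and left by step up to D5.
Leap in, step out — an appoggiatura.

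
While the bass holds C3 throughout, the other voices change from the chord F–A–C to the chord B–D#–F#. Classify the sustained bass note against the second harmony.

Pedal tone (pedal point).

The harmony at that moment is B major triad (B, D#, F#); C3 is not a chord tone.
It is held over (the same pitch as the preceding C3) and then sustained as the same pitch into the next harmony.
Sustained through a change of harmony — a pedal tone.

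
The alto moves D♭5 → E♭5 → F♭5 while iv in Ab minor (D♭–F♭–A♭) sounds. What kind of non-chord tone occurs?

E♭5 is a passing tone.

The harmony at that moment is D♭ minor triad (D♭, F♭, A♭); E♭5 is not a chord tone.
It is approached by step up from D♭5 and left by step up to F♭5.
Step in, step out in the same direction — a passing tone.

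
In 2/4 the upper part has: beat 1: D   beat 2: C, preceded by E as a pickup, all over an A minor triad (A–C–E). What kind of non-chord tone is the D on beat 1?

Passing tone.

The harmony at that moment is A minor triad (A, C, E); D is not a chord tone.
It is approached by step down from E and left by step down to C.
Step in, step out in the same direction — a passing tone.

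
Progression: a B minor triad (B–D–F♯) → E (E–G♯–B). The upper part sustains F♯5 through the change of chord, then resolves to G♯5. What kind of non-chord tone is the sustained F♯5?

F♯5 is a retardation.

The harmony at that moment is E major triad (E, G♯, B); F♯5 is not a chord tone.
It is held over (the same pitch as the preceding F♯5) and left by step up to G♯5.
Held over from the previous chord and resolving up by step — a retardation.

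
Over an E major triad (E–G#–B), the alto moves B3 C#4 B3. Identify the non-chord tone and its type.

C#4 is a neighbor tone.

The harmony at that moment is E major triad (E, G#, B); C#4 is not a chord tone.
It is approached by step up from B3 and left by step down to B3.
Step away and step back to the same note — a neighbor tone (upper neighbor).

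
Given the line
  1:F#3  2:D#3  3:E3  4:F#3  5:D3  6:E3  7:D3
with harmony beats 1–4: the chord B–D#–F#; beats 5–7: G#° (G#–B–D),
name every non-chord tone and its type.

E3 (beat 3) — passing tone; E3 (beat 6) — neighbor tone.

The harmony at that moment is B major triad (B, D#, F#); E3 is not a chord tone.
It is approached by step up from D#3 and left by step up to F#3.
Step in, step out in the same direction — a passing tone.
The harmony at that moment is G# diminished triad (G#, B, D); E3 is not a chord tone.
It is approached by step up from D3 and left by step down to D3.
Step away and step back to the same note — a neighbor tone (upper neighbor).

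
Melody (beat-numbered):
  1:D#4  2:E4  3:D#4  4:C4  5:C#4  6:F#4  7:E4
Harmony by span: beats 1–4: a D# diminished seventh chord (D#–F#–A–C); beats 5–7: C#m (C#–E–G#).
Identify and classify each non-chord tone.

The harmony at that moment is D# diminished seventh chord (D#, F#, A, C); E4 is not a chord tone.
It is approached by step up from D#4 and left by step down to D#4.
Step away and step back to the same note — a neighbor tone (upper neighbor).
The harmony at that moment is C# minor triad (C#, E, G#); F#4 is not a chord tone.
It is approached by leap up from C#4 and left by step down to E4.
Leap in, step out — an appoggiatura.

E4 (beat 2) — neighbor tone; F#4 (beat 6) — appoggiatura.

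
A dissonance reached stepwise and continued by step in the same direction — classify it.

Passing tone.

Approach: by step. Departure: by step, continuing in the same direction.
Stepwise on both sides with no change of direction means the note fills in the space between two different chord tones — a passing tone. (Had it turned back to its starting note it would be a neighbor tone instead.)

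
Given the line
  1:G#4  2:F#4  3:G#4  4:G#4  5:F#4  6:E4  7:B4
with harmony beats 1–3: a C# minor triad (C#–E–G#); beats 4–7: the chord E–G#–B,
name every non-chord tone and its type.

The harmony at that moment is C# minor triad (C#, E, G#); F#4 is not a chord tone.
It is approached by step down from G#4 and left by step up to G#4.
Step away and step back to the same note — a neighbor tone (lower neighbor).
The harmony at that moment is E major triad (E, G#, B); F#4 is not a chord tone.
It is approached by step down from G#4 and left by step down to E4.
Step in, step out in the same direction — a passing tone.

F#4 (beat 2) — neighbor tone; F#4 (beat 5) — passing tone.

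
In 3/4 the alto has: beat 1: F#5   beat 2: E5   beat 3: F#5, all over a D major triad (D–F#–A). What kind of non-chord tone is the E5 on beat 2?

The harmony at that moment is D major triad (D, F#, A); E5 is not a chord tone.
It is approached by step down from F#5 and left by step up to F#5.
Step away and step back to the same note — a neighbor tone (lower neighbor).

Lower neighbor tone.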